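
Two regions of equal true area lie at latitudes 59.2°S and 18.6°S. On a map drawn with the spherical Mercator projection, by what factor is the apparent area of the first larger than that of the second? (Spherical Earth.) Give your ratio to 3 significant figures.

On Mercator, area is exaggerated by sec²φ = 1/cos²φ.
At 59.2°: sec²(59.2°) = 1/0.5120² = 3.814.
At 18.6°: sec²(18.6°) = 1/0.9478² = 1.113.
Ratio = 3.814/1.113 = cos²(18.6°)/cos²(59.2°) ≈ 3.43.

3.43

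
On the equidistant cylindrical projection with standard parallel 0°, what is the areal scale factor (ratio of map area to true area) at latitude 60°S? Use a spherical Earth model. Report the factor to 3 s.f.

2.00

In the plate carrée (x = Rλ, y = Rφ), meridians are true-scale (h = 1) and parallels are stretched by k = sec φ.
Areal scale = h·k = 1 × sec φ; at 60°, h = 1.000, k = 2.000, so h·k = 2.000.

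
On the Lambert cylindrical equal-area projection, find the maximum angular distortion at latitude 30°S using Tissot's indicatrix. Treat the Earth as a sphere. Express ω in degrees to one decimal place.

The Lambert cylindrical equal-area projection is the cylindrical equal-area projection with its standard parallel at the equator (φ₀ = 0). Cylindrical equal-area (φ₀ = 0°): h = cos φ / cos 0° along meridians, k = cos 0° / cos φ along parallels; h·k = 1.
At 30°: h = 0.8660, k = 1.155; principal scales a = 1.155, b = 0.8660.
sin(ω/2) = (a − b)/(a + b) = 0.2887/2.021 = 0.1429, so ω = 2 arcsin(0.1429) ≈ 16.4°.

16.4°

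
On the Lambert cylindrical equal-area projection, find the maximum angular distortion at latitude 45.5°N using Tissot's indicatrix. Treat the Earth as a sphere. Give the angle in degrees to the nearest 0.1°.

The Lambert cylindrical equal-area projection is the cylindrical equal-area projection with its standard parallel at the equator (φ₀ = 0). A cylindrical equal-area projection with standard parallel φ₀ has meridian scale h = cos φ / cos φ₀ and parallel scale k = cos φ₀ / cos φ (so areas are preserved, h·k = 1).
At 45.5°: h = 0.7009, k = 1.427; principal scales a = 1.427, b = 0.7009.
sin(ω/2) = (a − b)/(a + b) = 0.7258/2.128 = 0.3411, so ω = 2 arcsin(0.3411) ≈ 39.9°.

39.9°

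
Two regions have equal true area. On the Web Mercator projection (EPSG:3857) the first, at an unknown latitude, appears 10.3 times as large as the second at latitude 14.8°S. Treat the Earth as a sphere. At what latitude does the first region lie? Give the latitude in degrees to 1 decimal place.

72.5°

On Mercator, (apparent₁)/(apparent₂) = sec²φ₁ / sec²φ₂ when true areas are equal.
cos²φ₂ / cos²φ₁ = 10.3  ⇒  cos φ₁ = cos 14.8° / √10.3 = 0.9668/3.209 = 0.3013.
φ₁ = arccos(0.3013) ≈ 72.5°.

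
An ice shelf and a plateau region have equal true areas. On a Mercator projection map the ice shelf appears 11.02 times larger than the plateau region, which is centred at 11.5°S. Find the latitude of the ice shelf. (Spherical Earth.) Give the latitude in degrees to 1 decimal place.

Mercator areal scale is sec²φ, so apparent-area ratio = sec²φ₁ / sec²φ₂ = cos²φ₂ / cos²φ₁.
cos²φ₂ / cos²φ₁ = 11.02  ⇒  cos φ₁ = cos 11.5° / √11.02 = 0.9799/3.320 = 0.2952.
φ₁ = arccos(0.2952) ≈ 72.8°.

72.8°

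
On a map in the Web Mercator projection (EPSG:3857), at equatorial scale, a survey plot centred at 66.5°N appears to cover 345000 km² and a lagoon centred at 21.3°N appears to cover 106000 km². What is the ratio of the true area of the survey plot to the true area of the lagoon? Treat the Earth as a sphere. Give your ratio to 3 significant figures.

0.596

Mercator's areal exaggeration is sec²φ; hence true area = (apparent area) · cos²φ.
True area of survey plot: 345000 × cos²(66.5°) = 345000 × 0.1590 = 54860 km².
True area of lagoon: 106000 × cos²(21.3°) = 106000 × 0.8680 = 92010 km².
Ratio = 54860 / 92010 ≈ 0.596.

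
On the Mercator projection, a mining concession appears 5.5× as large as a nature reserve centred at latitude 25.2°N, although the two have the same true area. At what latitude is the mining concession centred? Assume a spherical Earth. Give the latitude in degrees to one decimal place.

67.3°

On Mercator, (apparent₁)/(apparent₂) = sec²φ₁ / sec²φ₂ when true areas are equal.
cos²φ₂ / cos²φ₁ = 5.5  ⇒  cos φ₁ = cos 25.2° / √5.5 = 0.9048/2.345 = 0.3858.
φ₁ = arccos(0.3858) ≈ 67.3°.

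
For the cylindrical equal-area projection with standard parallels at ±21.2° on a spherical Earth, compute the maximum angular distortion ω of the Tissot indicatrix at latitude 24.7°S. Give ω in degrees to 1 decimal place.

Cylindrical equal-area (φ₀ = 21.2°): h = cos φ / cos 21.2° along meridians, k = cos 21.2° / cos φ along parallels; h·k = 1.
At 24.7°: h = 0.9745, k = 1.026; principal scales a = 1.026, b = 0.9745.
sin(ω/2) = (a − b)/(a + b) = 0.05176/2.001 = 0.02587, so ω = 2 arcsin(0.02587) ≈ 3.0°.

3.0°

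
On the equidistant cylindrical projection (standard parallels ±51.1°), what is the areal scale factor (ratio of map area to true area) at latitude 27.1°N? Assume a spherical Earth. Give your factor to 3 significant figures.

0.705

With standard parallel φ₀ = 51.1°, the equirectangular projection gives x = Rλ cos φ₀, y = Rφ, so h = 1 and k = cos 51.1° / cos φ.
Areal scale = h·k = 1 × cos φ₀ / cos φ; at 27.1°, h = 1.000, k = 0.7054, so h·k = 0.7054.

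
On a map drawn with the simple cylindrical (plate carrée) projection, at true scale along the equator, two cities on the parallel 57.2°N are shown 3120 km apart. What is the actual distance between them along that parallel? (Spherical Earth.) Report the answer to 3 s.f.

1690 km

Plate carrée maps x = Rλ, y = Rφ. The meridian scale is h = 1 and the parallel scale is k = 1/cos φ = sec φ.
Along the parallel at 57.2°, map distances are exaggerated by k = sec 57.2° = 1.846.
True distance = 3120 / 1.846 = 3120 × cos 57.2° ≈ 1690 km.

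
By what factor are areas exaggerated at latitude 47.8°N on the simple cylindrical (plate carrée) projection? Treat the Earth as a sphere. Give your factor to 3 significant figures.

In the plate carrée (x = Rλ, y = Rφ), meridians are true-scale (h = 1) and parallels are stretched by k = sec φ.
Areal scale = h·k = 1 × sec φ; at 47.8°, h = 1.000, k = 1.489, so h·k = 1.489.

1.49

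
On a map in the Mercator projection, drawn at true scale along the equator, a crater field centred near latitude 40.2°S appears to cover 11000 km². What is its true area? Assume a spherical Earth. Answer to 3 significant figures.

6420 km²

Mercator is conformal, so the point scale is isotropic: h = k = sec φ = 1/cos φ.
Areal scale = k² = sec²φ = 1/cos²(40.2°) = 1/0.7638² = 1.714.
True area = apparent / (areal scale) = 11000 / 1.714 ≈ 6420 km².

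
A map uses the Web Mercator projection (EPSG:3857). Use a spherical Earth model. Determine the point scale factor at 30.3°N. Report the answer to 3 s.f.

1.16

Mercator is conformal, so the point scale is isotropic: h = k = sec φ = 1/cos φ.
k = 1/cos 30.3° = 1/0.8634 = 1.158.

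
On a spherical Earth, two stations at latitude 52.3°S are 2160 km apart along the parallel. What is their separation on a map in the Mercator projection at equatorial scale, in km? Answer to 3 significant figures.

The Mercator projection is conformal; its linear scale factor is the same in every direction and equals sec φ = 1/cos φ.
Along the parallel, k = sec 52.3° = 1/0.6115 = 1.635.
Map distance = 2160 × 1.635 ≈ 3530 km.

3530 km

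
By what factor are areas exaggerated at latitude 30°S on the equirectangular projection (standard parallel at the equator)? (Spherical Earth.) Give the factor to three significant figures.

1.15

In the plate carrée (x = Rλ, y = Rφ), meridians are true-scale (h = 1) and parallels are stretched by k = sec φ.
Areal scale = h·k = 1 × sec φ; at 30°, h = 1.000, k = 1.155, so h·k = 1.155.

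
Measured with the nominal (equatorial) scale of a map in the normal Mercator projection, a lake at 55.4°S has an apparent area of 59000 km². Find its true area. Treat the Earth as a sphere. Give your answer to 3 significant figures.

19000 km²

The Mercator projection is conformal; its linear scale factor is the same in every direction and equals sec φ = 1/cos φ.
Areal scale = k² = sec²φ = 1/cos²(55.4°) = 1/0.5678² = 3.101.
True area = apparent / (areal scale) = 59000 / 3.101 ≈ 19000 km².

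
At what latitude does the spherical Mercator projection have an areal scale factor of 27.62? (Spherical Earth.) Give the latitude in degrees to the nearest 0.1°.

79.0°

Mercator areal scale is sec²φ.
sec²φ = 27.62  ⇒  cos²φ = 0.03621  ⇒  cos φ = 0.1903.
φ = arccos(0.1903) ≈ 79.0°.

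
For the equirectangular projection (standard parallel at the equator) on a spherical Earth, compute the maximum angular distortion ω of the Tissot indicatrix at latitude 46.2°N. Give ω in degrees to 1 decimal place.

Plate carrée maps x = Rλ, y = Rφ. The meridian scale is h = 1 and the parallel scale is k = 1/cos φ = sec φ.
At 46.2°: h = 1.000, k = 1.445; principal scales a = 1.445, b = 1.000.
sin(ω/2) = (a − b)/(a + b) = 0.4448/2.445 = 0.1819, so ω = 2 arcsin(0.1819) ≈ 21.0°.

21.0°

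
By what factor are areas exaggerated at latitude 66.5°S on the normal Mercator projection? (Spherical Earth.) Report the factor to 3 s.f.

The Mercator projection is conformal; its linear scale factor is the same in every direction and equals sec φ = 1/cos φ.
Areal scale = k² = sec²φ = 1/cos²(66.5°) = 1/0.3987² = 6.289.

6.29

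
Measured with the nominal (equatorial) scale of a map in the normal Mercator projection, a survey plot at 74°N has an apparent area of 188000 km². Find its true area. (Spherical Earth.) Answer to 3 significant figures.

14300 km²

Mercator is conformal, so the point scale is isotropic: h = k = sec φ = 1/cos φ.
Areal scale = k² = sec²φ = 1/cos²(74°) = 1/0.2756² = 13.16.
True area = apparent / (areal scale) = 188000 / 13.16 ≈ 14300 km².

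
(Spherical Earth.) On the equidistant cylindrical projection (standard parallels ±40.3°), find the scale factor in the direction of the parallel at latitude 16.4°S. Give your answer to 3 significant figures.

0.795

In the equirectangular projection with standard parallel φ₀ = 40.3° (x = Rλ cos φ₀, y = Rφ), meridians are true-scale (h = 1) and the parallel scale is k = cos φ₀ / cos φ.
k = cos 40.3° / cos 16.4° = 0.7627/0.9593 = 0.7950.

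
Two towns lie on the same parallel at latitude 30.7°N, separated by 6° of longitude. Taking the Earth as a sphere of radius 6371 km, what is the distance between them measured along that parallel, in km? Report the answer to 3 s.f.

574 km

Arc length along a parallel = R cos φ · Δλ (with Δλ in radians).
= 6371 × cos 30.7° × (6° × π/180) = 6371 × 0.8599 × 0.1047 ≈ 574 km.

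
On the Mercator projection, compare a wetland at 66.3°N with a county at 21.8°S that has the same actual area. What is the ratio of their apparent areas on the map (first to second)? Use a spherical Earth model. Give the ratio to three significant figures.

Mercator areal scale is sec²φ.
At 66.3°: sec²(66.3°) = 1/0.4019² = 6.190.
At 21.8°: sec²(21.8°) = 1/0.9285² = 1.160.
Ratio = 6.190/1.160 = cos²(21.8°)/cos²(66.3°) ≈ 5.34.

5.34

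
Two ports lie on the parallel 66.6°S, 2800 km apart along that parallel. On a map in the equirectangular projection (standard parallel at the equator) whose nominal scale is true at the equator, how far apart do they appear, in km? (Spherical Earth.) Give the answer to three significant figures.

For the equirectangular projection with φ₀ = 0 (plate carrée), h = 1 along meridians and k = sec φ along parallels.
Along the parallel, k = sec 66.6° = 1/0.3971 = 2.518.
Map distance = 2800 × 2.518 ≈ 7050 km.

7050 km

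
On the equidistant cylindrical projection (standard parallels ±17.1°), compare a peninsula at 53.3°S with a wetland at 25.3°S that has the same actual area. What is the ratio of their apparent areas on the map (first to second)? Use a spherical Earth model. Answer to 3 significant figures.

With standard parallel φ₀ = 17.1°, the equirectangular projection gives x = Rλ cos φ₀, y = Rφ, so h = 1 and k = cos 17.1° / cos φ.
Areal scale at 53.3°: h·k = 1.000 × 1.599 = 1.599.
Areal scale at 25.3°: h·k = 1.000 × 1.057 = 1.057.
Ratio = 1.599/1.057 ≈ 1.51.

1.51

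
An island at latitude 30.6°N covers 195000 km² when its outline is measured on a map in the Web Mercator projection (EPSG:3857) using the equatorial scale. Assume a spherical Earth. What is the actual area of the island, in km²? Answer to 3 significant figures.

144000 km²

Mercator is conformal, so the point scale is isotropic: h = k = sec φ = 1/cos φ.
Areal scale = k² = sec²φ = 1/cos²(30.6°) = 1/0.8607² = 1.350.
True area = apparent / (areal scale) = 195000 / 1.350 ≈ 144000 km².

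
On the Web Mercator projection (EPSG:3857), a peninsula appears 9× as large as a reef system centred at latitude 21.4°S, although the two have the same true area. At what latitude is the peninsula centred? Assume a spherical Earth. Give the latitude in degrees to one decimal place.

For equal true areas on Mercator, apparent areas scale as sec²φ, so the ratio is cos²φ₂ / cos²φ₁.
cos²φ₂ / cos²φ₁ = 9  ⇒  cos φ₁ = cos 21.4° / √9 = 0.9311/3.000 = 0.3104.
φ₁ = arccos(0.3104) ≈ 71.9°.

71.9°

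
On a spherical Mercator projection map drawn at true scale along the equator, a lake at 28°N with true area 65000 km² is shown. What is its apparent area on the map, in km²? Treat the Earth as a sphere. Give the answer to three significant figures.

83400 km²

For Mercator, h = k = sec φ (a conformal cylindrical projection has a single point scale, 1/cos φ).
Areal scale = k² = sec²φ = 1/cos²(28°) = 1/0.8829² = 1.283.
Apparent area = 65000 × 1.283 ≈ 83400 km².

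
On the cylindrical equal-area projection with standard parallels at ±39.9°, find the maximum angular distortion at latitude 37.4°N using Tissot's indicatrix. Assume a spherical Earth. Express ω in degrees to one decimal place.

For cylindrical equal-area with standard parallel φ₀, h = cos φ / cos φ₀ and k = cos φ₀ / cos φ, so h·k = 1.
At 37.4°: h = 1.036, k = 0.9657; principal scales a = 1.036, b = 0.9657.
sin(ω/2) = (a − b)/(a + b) = 0.06982/2.001 = 0.03489, so ω = 2 arcsin(0.03489) ≈ 4.0°.

4.0°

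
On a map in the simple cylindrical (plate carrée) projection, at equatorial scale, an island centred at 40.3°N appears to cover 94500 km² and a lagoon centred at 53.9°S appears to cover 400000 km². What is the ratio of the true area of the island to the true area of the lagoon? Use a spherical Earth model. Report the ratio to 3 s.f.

Plate carrée has h = 1 and k = sec φ, giving areal scale sec φ; true area = (apparent area) · cos φ.
True area of island: 94500 × cos(40.3°) = 94500 × 0.7627 = 72070 km².
True area of lagoon: 400000 × cos(53.9°) = 400000 × 0.5892 = 235700 km².
Ratio = 72070 / 235700 ≈ 0.306.

0.306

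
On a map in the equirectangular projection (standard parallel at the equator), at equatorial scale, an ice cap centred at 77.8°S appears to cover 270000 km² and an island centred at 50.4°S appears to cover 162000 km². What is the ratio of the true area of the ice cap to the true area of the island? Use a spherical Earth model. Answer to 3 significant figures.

0.553

Plate carrée has h = 1 and k = sec φ, giving areal scale sec φ; true area = (apparent area) · cos φ.
True area of ice cap: 270000 × cos(77.8°) = 270000 × 0.2113 = 57060 km².
True area of island: 162000 × cos(50.4°) = 162000 × 0.6374 = 103300 km².
Ratio = 57060 / 103300 ≈ 0.553.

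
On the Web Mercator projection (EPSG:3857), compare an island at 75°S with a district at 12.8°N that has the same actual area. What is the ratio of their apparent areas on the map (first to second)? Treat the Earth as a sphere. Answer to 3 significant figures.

14.2

Mercator is conformal with k = sec φ, so areal scale = k² = sec²φ.
At 75°: sec²(75°) = 1/0.2588² = 14.93.
At 12.8°: sec²(12.8°) = 1/0.9751² = 1.052.
Ratio = 14.93/1.052 = cos²(12.8°)/cos²(75°) ≈ 14.2.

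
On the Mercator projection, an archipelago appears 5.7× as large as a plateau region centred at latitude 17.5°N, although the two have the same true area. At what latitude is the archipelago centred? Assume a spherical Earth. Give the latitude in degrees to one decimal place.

For equal true areas on Mercator, apparent areas scale as sec²φ, so the ratio is cos²φ₂ / cos²φ₁.
cos²φ₂ / cos²φ₁ = 5.7  ⇒  cos φ₁ = cos 17.5° / √5.7 = 0.9537/2.387 = 0.3995.
φ₁ = arccos(0.3995) ≈ 66.5°.

66.5°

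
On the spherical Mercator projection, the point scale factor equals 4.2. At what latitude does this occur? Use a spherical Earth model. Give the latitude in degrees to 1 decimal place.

76.2°

Mercator scale is k = sec φ = 1/cos φ.
1/cos φ = 4.2  ⇒  cos φ = 0.2381  ⇒  φ = arccos(0.2381) ≈ 76.2°.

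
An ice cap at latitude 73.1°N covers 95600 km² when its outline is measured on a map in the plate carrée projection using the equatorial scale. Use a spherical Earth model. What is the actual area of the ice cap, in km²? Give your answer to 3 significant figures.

Plate carrée maps x = Rλ, y = Rφ. The meridian scale is h = 1 and the parallel scale is k = 1/cos φ = sec φ.
Areal scale = h·k = 1 × sec φ; at 73.1°, h = 1.000, k = 3.440, so h·k = 3.440.
True area = apparent / (areal scale) = 95600 / 3.440 ≈ 27800 km².

27800 km²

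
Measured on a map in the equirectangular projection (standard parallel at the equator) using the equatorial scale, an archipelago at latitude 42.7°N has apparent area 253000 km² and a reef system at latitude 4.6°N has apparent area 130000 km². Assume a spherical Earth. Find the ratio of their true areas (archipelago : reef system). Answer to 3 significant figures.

Plate carrée has h = 1 and k = sec φ, giving areal scale sec φ; true area = (apparent area) · cos φ.
True area of archipelago: 253000 × cos(42.7°) = 253000 × 0.7349 = 185900 km².
True area of reef system: 130000 × cos(4.6°) = 130000 × 0.9968 = 129600 km².
Ratio = 185900 / 129600 ≈ 1.43.

1.43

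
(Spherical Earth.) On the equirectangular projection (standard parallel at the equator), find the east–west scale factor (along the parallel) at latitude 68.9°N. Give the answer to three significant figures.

For the equirectangular projection with φ₀ = 0 (plate carrée), h = 1 along meridians and k = sec φ along parallels.
k = 1/cos 68.9° = 1/0.3600 = 2.778.

2.78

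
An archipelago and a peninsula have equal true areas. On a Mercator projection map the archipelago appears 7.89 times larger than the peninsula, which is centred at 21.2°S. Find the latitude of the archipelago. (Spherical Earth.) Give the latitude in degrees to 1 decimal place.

70.6°

Mercator areal scale is sec²φ, so apparent-area ratio = sec²φ₁ / sec²φ₂ = cos²φ₂ / cos²φ₁.
cos²φ₂ / cos²φ₁ = 7.89  ⇒  cos φ₁ = cos 21.2° / √7.89 = 0.9323/2.809 = 0.3319.
φ₁ = arccos(0.3319) ≈ 70.6°.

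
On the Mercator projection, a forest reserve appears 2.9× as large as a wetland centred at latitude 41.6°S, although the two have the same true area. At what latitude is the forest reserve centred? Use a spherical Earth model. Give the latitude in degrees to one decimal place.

64.0°

For equal true areas on Mercator, apparent areas scale as sec²φ, so the ratio is cos²φ₂ / cos²φ₁.
cos²φ₂ / cos²φ₁ = 2.9  ⇒  cos φ₁ = cos 41.6° / √2.9 = 0.7478/1.703 = 0.4391.
φ₁ = arccos(0.4391) ≈ 64.0°.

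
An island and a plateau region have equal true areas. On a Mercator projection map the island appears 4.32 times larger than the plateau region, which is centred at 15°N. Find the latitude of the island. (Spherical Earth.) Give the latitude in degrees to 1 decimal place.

62.3°

For equal true areas on Mercator, apparent areas scale as sec²φ, so the ratio is cos²φ₂ / cos²φ₁.
cos²φ₂ / cos²φ₁ = 4.32  ⇒  cos φ₁ = cos 15° / √4.32 = 0.9659/2.078 = 0.4647.
φ₁ = arccos(0.4647) ≈ 62.3°.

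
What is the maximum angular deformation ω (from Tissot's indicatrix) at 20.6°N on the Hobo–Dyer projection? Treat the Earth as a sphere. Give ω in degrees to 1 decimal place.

Hobo–Dyer is a cylindrical equal-area projection with standard parallels at ±37.5°. Cylindrical equal-area (φ₀ = 37.5°): h = cos φ / cos 37.5° along meridians, k = cos 37.5° / cos φ along parallels; h·k = 1.
At 20.6°: h = 1.180, k = 0.8475; principal scales a = 1.180, b = 0.8475.
sin(ω/2) = (a − b)/(a + b) = 0.3323/2.027 = 0.1639, so ω = 2 arcsin(0.1639) ≈ 18.9°.

18.9°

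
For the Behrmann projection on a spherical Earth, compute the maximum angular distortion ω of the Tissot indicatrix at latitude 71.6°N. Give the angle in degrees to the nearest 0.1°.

99.9°

The Behrmann projection is cylindrical equal-area with φ₀ = 30°. Cylindrical equal-area (φ₀ = 30°): h = cos φ / cos 30° along meridians, k = cos 30° / cos φ along parallels; h·k = 1.
At 71.6°: h = 0.3645, k = 2.744; principal scales a = 2.744, b = 0.3645.
sin(ω/2) = (a − b)/(a + b) = 2.379/3.108 = 0.7655, so ω = 2 arcsin(0.7655) ≈ 99.9°.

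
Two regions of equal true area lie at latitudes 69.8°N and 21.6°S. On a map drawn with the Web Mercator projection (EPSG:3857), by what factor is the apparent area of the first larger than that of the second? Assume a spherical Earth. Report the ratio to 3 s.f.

7.25

Mercator areal scale is sec²φ.
At 69.8°: sec²(69.8°) = 1/0.3453² = 8.387.
At 21.6°: sec²(21.6°) = 1/0.9298² = 1.157.
Ratio = 8.387/1.157 = cos²(21.6°)/cos²(69.8°) ≈ 7.25.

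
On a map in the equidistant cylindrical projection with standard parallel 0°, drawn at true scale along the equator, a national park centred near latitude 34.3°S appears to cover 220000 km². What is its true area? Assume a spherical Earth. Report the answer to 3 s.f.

In the plate carrée (x = Rλ, y = Rφ), meridians are true-scale (h = 1) and parallels are stretched by k = sec φ.
Areal scale = h·k = 1 × sec φ; at 34.3°, h = 1.000, k = 1.211, so h·k = 1.211.
True area = apparent / (areal scale) = 220000 / 1.211 ≈ 182000 km².

182000 km²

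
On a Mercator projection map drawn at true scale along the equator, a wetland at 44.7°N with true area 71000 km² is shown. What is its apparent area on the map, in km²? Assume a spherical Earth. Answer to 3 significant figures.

141000 km²

Mercator is conformal, so the point scale is isotropic: h = k = sec φ = 1/cos φ.
Areal scale = k² = sec²φ = 1/cos²(44.7°) = 1/0.7108² = 1.979.
Apparent area = 71000 × 1.979 ≈ 141000 km².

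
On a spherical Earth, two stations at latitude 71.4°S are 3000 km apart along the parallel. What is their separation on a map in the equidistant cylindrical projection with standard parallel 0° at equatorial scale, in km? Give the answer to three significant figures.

Plate carrée maps x = Rλ, y = Rφ. The meridian scale is h = 1 and the parallel scale is k = 1/cos φ = sec φ.
Along the parallel, k = sec 71.4° = 1/0.3190 = 3.135.
Map distance = 3000 × 3.135 ≈ 9410 km.

9410 km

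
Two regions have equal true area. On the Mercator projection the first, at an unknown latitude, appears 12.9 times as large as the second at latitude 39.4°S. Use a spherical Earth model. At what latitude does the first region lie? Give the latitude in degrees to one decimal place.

On Mercator, (apparent₁)/(apparent₂) = sec²φ₁ / sec²φ₂ when true areas are equal.
cos²φ₂ / cos²φ₁ = 12.9  ⇒  cos φ₁ = cos 39.4° / √12.9 = 0.7727/3.592 = 0.2151.
φ₁ = arccos(0.2151) ≈ 77.6°.

77.6°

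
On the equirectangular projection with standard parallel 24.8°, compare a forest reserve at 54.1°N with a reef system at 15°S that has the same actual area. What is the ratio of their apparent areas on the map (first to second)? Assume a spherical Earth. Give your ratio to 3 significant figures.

1.65

The equidistant cylindrical projection with φ₀ = 24.8° has h = 1 (meridians true) and k = cos φ₀ / cos φ along parallels.
Areal scale at 54.1°: h·k = 1.000 × 1.548 = 1.548.
Areal scale at 15°: h·k = 1.000 × 0.9398 = 0.9398.
Ratio = 1.548/0.9398 ≈ 1.65.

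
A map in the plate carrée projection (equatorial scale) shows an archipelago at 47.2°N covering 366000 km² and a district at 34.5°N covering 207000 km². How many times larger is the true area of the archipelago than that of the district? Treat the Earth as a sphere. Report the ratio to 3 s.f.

1.46

On the plate carrée, areal scale = h·k = 1 × sec φ, so true area = apparent × cos φ.
True area of archipelago: 366000 × cos(47.2°) = 366000 × 0.6794 = 248700 km².
True area of district: 207000 × cos(34.5°) = 207000 × 0.8241 = 170600 km².
Ratio = 248700 / 170600 ≈ 1.46.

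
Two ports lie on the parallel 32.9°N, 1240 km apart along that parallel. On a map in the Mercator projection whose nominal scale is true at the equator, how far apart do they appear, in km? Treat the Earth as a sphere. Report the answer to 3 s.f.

1480 km

For Mercator, h = k = sec φ (a conformal cylindrical projection has a single point scale, 1/cos φ).
Along the parallel, k = sec 32.9° = 1/0.8396 = 1.191.
Map distance = 1240 × 1.191 ≈ 1480 km.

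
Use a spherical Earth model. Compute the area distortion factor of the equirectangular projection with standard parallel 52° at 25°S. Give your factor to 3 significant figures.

In the equirectangular projection with standard parallel φ₀ = 52° (x = Rλ cos φ₀, y = Rφ), meridians are true-scale (h = 1) and the parallel scale is k = cos φ₀ / cos φ.
Areal scale = h·k = 1 × cos φ₀ / cos φ; at 25°, h = 1.000, k = 0.6793, so h·k = 0.6793.

0.679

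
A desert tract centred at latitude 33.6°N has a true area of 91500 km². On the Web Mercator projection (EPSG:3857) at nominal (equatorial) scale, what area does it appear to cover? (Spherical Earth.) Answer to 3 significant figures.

For Mercator, h = k = sec φ (a conformal cylindrical projection has a single point scale, 1/cos φ).
Areal scale = k² = sec²φ = 1/cos²(33.6°) = 1/0.8329² = 1.441.
Apparent area = 91500 × 1.441 ≈ 132000 km².

132000 km²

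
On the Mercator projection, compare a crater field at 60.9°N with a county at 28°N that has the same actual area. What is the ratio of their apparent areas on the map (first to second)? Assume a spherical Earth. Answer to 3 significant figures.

Mercator is conformal with k = sec φ, so areal scale = k² = sec²φ.
At 60.9°: sec²(60.9°) = 1/0.4863² = 4.228.
At 28°: sec²(28°) = 1/0.8829² = 1.283.
Ratio = 4.228/1.283 = cos²(28°)/cos²(60.9°) ≈ 3.30.

3.30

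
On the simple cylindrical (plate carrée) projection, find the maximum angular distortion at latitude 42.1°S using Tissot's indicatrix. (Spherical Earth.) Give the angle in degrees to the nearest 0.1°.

17.0°

In the plate carrée (x = Rλ, y = Rφ), meridians are true-scale (h = 1) and parallels are stretched by k = sec φ.
At 42.1°: h = 1.000, k = 1.348; principal scales a = 1.348, b = 1.000.
sin(ω/2) = (a − b)/(a + b) = 0.3478/2.348 = 0.1481, so ω = 2 arcsin(0.1481) ≈ 17.0°.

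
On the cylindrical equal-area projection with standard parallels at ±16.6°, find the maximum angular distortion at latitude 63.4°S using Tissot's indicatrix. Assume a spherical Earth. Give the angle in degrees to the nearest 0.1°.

For cylindrical equal-area with standard parallel φ₀, h = cos φ / cos φ₀ and k = cos φ₀ / cos φ, so h·k = 1.
At 63.4°: h = 0.4672, k = 2.140; principal scales a = 2.140, b = 0.4672.
sin(ω/2) = (a − b)/(a + b) = 1.673/2.607 = 0.6416, so ω = 2 arcsin(0.6416) ≈ 79.8°.

79.8°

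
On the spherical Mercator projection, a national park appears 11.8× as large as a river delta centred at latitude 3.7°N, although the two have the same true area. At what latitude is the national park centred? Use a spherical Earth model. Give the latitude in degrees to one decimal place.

73.1°

For equal true areas on Mercator, apparent areas scale as sec²φ, so the ratio is cos²φ₂ / cos²φ₁.
cos²φ₂ / cos²φ₁ = 11.8  ⇒  cos φ₁ = cos 3.7° / √11.8 = 0.9979/3.435 = 0.2905.
φ₁ = arccos(0.2905) ≈ 73.1°.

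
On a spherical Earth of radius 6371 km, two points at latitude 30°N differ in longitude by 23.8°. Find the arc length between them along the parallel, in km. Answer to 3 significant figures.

2290 km

Arc length along a parallel = R cos φ · Δλ (with Δλ in radians).
= 6371 × cos 30° × (23.8° × π/180) = 6371 × 0.8660 × 0.4154 ≈ 2290 km.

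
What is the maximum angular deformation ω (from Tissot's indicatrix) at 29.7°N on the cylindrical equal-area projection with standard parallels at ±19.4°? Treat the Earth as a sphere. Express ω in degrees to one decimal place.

Cylindrical equal-area (φ₀ = 19.4°): h = cos φ / cos 19.4° along meridians, k = cos 19.4° / cos φ along parallels; h·k = 1.
At 29.7°: h = 0.9209, k = 1.086; principal scales a = 1.086, b = 0.9209.
sin(ω/2) = (a − b)/(a + b) = 0.1650/2.007 = 0.08220, so ω = 2 arcsin(0.08220) ≈ 9.4°.

9.4°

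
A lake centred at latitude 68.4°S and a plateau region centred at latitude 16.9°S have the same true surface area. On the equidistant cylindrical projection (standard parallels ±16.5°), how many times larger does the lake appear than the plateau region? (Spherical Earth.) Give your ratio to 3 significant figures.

2.60

In the equirectangular projection with standard parallel φ₀ = 16.5° (x = Rλ cos φ₀, y = Rφ), meridians are true-scale (h = 1) and the parallel scale is k = cos φ₀ / cos φ.
Areal scale at 68.4°: h·k = 1.000 × 2.605 = 2.605.
Areal scale at 16.9°: h·k = 1.000 × 1.002 = 1.002.
Ratio = 2.605/1.002 ≈ 2.60.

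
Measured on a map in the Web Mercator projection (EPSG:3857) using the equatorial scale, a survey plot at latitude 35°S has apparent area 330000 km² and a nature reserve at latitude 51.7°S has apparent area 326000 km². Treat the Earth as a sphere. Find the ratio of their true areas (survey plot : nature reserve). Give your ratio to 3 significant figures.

1.77

Since Mercator area scale is 1/cos²φ, the true area equals the apparent area multiplied by cos²φ.
True area of survey plot: 330000 × cos²(35°) = 330000 × 0.6710 = 221400 km².
True area of nature reserve: 326000 × cos²(51.7°) = 326000 × 0.3841 = 125200 km².
Ratio = 221400 / 125200 ≈ 1.77.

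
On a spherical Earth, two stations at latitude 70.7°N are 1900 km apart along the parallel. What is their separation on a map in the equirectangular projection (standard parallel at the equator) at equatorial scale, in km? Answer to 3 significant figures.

5750 km

In the plate carrée (x = Rλ, y = Rφ), meridians are true-scale (h = 1) and parallels are stretched by k = sec φ.
Along the parallel, k = sec 70.7° = 1/0.3305 = 3.026.
Map distance = 1900 × 3.026 ≈ 5750 km.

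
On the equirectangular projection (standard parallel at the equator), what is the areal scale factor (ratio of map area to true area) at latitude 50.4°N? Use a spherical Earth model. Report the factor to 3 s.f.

Plate carrée maps x = Rλ, y = Rφ. The meridian scale is h = 1 and the parallel scale is k = 1/cos φ = sec φ.
Areal scale = h·k = 1 × sec φ; at 50.4°, h = 1.000, k = 1.569, so h·k = 1.569.

1.57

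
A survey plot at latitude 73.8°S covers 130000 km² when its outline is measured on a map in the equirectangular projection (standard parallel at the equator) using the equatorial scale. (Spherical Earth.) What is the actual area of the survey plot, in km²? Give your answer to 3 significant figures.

In the plate carrée (x = Rλ, y = Rφ), meridians are true-scale (h = 1) and parallels are stretched by k = sec φ.
Areal scale = h·k = 1 × sec φ; at 73.8°, h = 1.000, k = 3.584, so h·k = 3.584.
True area = apparent / (areal scale) = 130000 / 3.584 ≈ 36300 km².

36300 km²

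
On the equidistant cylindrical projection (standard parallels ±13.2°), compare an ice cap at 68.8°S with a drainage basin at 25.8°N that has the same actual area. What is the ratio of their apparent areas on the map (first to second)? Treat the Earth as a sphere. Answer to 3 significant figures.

2.49

With standard parallel φ₀ = 13.2°, the equirectangular projection gives x = Rλ cos φ₀, y = Rφ, so h = 1 and k = cos 13.2° / cos φ.
Areal scale at 68.8°: h·k = 1.000 × 2.692 = 2.692.
Areal scale at 25.8°: h·k = 1.000 × 1.081 = 1.081.
Ratio = 2.692/1.081 ≈ 2.49.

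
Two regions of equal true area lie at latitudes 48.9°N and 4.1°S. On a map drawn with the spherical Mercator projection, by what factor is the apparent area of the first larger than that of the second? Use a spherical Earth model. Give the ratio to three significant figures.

On Mercator, area is exaggerated by sec²φ = 1/cos²φ.
At 48.9°: sec²(48.9°) = 1/0.6574² = 2.314.
At 4.1°: sec²(4.1°) = 1/0.9974² = 1.005.
Ratio = 2.314/1.005 = cos²(4.1°)/cos²(48.9°) ≈ 2.30.

2.30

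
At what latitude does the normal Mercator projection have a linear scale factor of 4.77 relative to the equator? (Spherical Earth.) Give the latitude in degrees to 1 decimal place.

Mercator scale is k = sec φ = 1/cos φ.
1/cos φ = 4.77  ⇒  cos φ = 0.2096  ⇒  φ = arccos(0.2096) ≈ 77.9°.

77.9°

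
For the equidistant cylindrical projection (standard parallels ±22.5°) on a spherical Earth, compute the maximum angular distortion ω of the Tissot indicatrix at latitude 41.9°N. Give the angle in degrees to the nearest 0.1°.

12.4°

With standard parallel φ₀ = 22.5°, the equirectangular projection gives x = Rλ cos φ₀, y = Rφ, so h = 1 and k = cos 22.5° / cos φ.
At 41.9°: h = 1.000, k = 1.241; principal scales a = 1.241, b = 1.000.
sin(ω/2) = (a − b)/(a + b) = 0.2413/2.241 = 0.1076, so ω = 2 arcsin(0.1076) ≈ 12.4°.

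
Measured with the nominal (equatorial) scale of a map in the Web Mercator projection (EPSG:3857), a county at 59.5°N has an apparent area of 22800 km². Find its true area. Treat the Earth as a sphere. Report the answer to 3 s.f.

5870 km²

For Mercator, h = k = sec φ (a conformal cylindrical projection has a single point scale, 1/cos φ).
Areal scale = k² = sec²φ = 1/cos²(59.5°) = 1/0.5075² = 3.882.
True area = apparent / (areal scale) = 22800 / 3.882 ≈ 5870 km².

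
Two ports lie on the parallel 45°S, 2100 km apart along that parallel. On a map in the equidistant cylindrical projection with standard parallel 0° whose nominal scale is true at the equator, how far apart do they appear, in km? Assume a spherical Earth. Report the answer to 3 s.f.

For the equirectangular projection with φ₀ = 0 (plate carrée), h = 1 along meridians and k = sec φ along parallels.
Along the parallel, k = sec 45° = 1/0.7071 = 1.414.
Map distance = 2100 × 1.414 ≈ 2970 km.

2970 km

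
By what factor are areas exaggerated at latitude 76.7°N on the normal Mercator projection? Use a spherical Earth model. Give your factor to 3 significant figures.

18.9

Mercator is conformal, so the point scale is isotropic: h = k = sec φ = 1/cos φ.
Areal scale = k² = sec²φ = 1/cos²(76.7°) = 1/0.2300² = 18.90.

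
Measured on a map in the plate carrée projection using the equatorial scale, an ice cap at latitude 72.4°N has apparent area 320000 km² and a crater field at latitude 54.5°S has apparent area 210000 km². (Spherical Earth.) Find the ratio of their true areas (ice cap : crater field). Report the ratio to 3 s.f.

0.793

Plate carrée has h = 1 and k = sec φ, giving areal scale sec φ; true area = (apparent area) · cos φ.
True area of ice cap: 320000 × cos(72.4°) = 320000 × 0.3024 = 96760 km².
True area of crater field: 210000 × cos(54.5°) = 210000 × 0.5807 = 121900 km².
Ratio = 96760 / 121900 ≈ 0.793.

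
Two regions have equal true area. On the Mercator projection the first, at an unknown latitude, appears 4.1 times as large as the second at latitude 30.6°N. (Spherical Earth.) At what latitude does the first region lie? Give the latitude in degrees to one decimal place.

For equal true areas on Mercator, apparent areas scale as sec²φ, so the ratio is cos²φ₂ / cos²φ₁.
cos²φ₂ / cos²φ₁ = 4.1  ⇒  cos φ₁ = cos 30.6° / √4.1 = 0.8607/2.025 = 0.4251.
φ₁ = arccos(0.4251) ≈ 64.8°.

64.8°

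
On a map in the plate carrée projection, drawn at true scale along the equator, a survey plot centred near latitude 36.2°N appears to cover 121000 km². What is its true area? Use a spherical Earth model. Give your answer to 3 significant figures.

97600 km²

In the plate carrée (x = Rλ, y = Rφ), meridians are true-scale (h = 1) and parallels are stretched by k = sec φ.
Areal scale = h·k = 1 × sec φ; at 36.2°, h = 1.000, k = 1.239, so h·k = 1.239.
True area = apparent / (areal scale) = 121000 / 1.239 ≈ 97600 km².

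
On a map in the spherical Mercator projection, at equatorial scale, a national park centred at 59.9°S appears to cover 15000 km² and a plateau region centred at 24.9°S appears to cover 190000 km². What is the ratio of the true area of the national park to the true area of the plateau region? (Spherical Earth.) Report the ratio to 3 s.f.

0.0241

Mercator's areal exaggeration is sec²φ; hence true area = (apparent area) · cos²φ.
True area of national park: 15000 × cos²(59.9°) = 15000 × 0.2515 = 3773 km².
True area of plateau region: 190000 × cos²(24.9°) = 190000 × 0.8227 = 156300 km².
Ratio = 3773 / 156300 ≈ 0.0241.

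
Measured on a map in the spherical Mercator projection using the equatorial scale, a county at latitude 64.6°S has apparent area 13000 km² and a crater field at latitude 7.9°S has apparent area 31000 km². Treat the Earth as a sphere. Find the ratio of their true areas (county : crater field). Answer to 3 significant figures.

Since Mercator area scale is 1/cos²φ, the true area equals the apparent area multiplied by cos²φ.
True area of county: 13000 × cos²(64.6°) = 13000 × 0.1840 = 2392 km².
True area of crater field: 31000 × cos²(7.9°) = 31000 × 0.9811 = 30410 km².
Ratio = 2392 / 30410 ≈ 0.0786.

0.0786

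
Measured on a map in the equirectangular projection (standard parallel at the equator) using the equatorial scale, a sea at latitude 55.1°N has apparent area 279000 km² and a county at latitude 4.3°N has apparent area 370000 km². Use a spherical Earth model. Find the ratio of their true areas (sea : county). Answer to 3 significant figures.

On the plate carrée, areal scale = h·k = 1 × sec φ, so true area = apparent × cos φ.
True area of sea: 279000 × cos(55.1°) = 279000 × 0.5721 = 159600 km².
True area of county: 370000 × cos(4.3°) = 370000 × 0.9972 = 369000 km².
Ratio = 159600 / 369000 ≈ 0.433.

0.433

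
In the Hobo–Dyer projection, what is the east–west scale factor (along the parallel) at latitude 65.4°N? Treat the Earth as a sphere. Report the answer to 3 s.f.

Hobo–Dyer is a cylindrical equal-area projection with standard parallels at ±37.5°. For cylindrical equal-area with standard parallel φ₀, h = cos φ / cos φ₀ and k = cos φ₀ / cos φ, so h·k = 1.
k = cos 37.5° / cos 65.4° = 0.7934/0.4163 = 1.906.

1.91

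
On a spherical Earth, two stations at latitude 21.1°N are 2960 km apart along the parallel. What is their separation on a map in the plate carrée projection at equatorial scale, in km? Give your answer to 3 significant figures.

3170 km

For the equirectangular projection with φ₀ = 0 (plate carrée), h = 1 along meridians and k = sec φ along parallels.
Along the parallel, k = sec 21.1° = 1/0.9330 = 1.072.
Map distance = 2960 × 1.072 ≈ 3170 km.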